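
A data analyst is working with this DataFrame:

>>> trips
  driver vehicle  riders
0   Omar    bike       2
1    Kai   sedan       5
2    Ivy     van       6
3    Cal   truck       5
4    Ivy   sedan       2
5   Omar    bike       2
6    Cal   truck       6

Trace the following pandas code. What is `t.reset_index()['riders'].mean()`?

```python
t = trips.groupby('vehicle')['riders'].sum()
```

7.0

group by vehicle, sum of riders:
vehicle
bike      4
sedan     7
truck    11
van       6
Name: riders, dtype: int64
reset_index():
  vehicle  riders
0    bike       4
1   sedan       7
2   truck      11
3     van       6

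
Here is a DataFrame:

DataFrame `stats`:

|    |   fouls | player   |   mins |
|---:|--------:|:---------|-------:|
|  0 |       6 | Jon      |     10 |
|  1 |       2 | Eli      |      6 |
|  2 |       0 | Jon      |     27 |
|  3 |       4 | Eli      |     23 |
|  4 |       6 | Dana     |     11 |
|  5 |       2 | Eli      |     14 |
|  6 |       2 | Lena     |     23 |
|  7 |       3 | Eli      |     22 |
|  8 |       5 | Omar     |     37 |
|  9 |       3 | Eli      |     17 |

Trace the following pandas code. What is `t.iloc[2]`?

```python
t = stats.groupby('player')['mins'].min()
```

10

group by player, min of mins:
player
Dana    11
Eli      6
Jon     10
Lena    23
Omar    37
Name: mins, dtype: int64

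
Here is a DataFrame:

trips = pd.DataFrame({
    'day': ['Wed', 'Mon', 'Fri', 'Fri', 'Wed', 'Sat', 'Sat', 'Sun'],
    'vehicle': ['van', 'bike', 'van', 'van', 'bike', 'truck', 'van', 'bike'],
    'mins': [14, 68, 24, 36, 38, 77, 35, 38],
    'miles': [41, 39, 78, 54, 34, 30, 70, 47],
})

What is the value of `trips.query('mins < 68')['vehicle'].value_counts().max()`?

filter rows where mins < 68:
   day vehicle  mins  miles
0  Wed     van    14     41
2  Fri     van    24     78
3  Fri     van    36     54
4  Wed    bike    38     34
6  Sat     van    35     70
7  Sun    bike    38     47
value_counts of vehicle:
vehicle
van     4
bike    2
Name: count, dtype: int64
So max() = 4.

4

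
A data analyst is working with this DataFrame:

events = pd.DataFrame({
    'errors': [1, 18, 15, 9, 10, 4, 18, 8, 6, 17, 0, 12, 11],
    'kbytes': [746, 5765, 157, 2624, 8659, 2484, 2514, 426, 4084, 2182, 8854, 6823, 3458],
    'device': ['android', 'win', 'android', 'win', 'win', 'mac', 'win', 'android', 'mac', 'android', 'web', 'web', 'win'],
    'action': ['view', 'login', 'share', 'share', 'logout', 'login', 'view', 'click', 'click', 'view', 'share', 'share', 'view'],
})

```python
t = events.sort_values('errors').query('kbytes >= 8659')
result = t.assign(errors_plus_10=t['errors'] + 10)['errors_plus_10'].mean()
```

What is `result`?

sort by errors:
    errors  kbytes   device  action
10       0    8854      web   share
0        1     746  android    view
5        4    2484      mac   login
8        6    4084      mac   click
7        8     426  android   click
3        9    2624      win   share
4       10    8659      win  logout
12      11    3458      win    view
11      12    6823      web   share
2       15     157  android   share
9       17    2182  android    view
1       18    5765      win   login
6       18    2514      win    view
filter rows where kbytes >= 8659:
    errors  kbytes device  action
10       0    8854    web   share
4       10    8659    win  logout
add column errors_plus_10 = t['errors'] + 10:
    errors  kbytes device  action  errors_plus_10
10       0    8854    web   share              10
4       10    8659    win  logout              20
Reading off the mean of column 'errors_plus_10', we get 15.0.

15.0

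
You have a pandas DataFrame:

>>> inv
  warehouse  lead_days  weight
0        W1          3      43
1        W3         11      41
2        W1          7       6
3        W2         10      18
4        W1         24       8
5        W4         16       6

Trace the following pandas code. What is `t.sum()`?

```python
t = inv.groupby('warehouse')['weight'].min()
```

71

group by warehouse, min of weight:
warehouse
W1     6
W2    18
W3    41
W4     6
Name: weight, dtype: int64
Taking the sum of the resulting series gives 71.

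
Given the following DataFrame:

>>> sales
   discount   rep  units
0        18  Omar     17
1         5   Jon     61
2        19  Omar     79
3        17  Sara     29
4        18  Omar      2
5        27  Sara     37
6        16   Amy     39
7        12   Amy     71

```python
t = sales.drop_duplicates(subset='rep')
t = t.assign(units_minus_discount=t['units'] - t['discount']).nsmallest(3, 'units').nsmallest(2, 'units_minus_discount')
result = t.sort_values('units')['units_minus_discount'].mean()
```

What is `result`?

5.5

drop duplicate rep (keep=first):
   discount   rep  units
0        18  Omar     17
1         5   Jon     61
3        17  Sara     29
6        16   Amy     39
add column units_minus_discount = t['units'] - t['discount']:
   discount   rep  units  units_minus_discount
0        18  Omar     17                    -1
1         5   Jon     61                    56
3        17  Sara     29                    12
6        16   Amy     39                    23
take 3 rows with smallest units:
   discount   rep  units  units_minus_discount
0        18  Omar     17                    -1
3        17  Sara     29                    12
6        16   Amy     39                    23
take 2 rows with smallest units_minus_discount:
   discount   rep  units  units_minus_discount
0        18  Omar     17                    -1
3        17  Sara     29                    12
sort by units:
   discount   rep  units  units_minus_discount
0        18  Omar     17                    -1
3        17  Sara     29                    12
mean of column 'units_minus_discount' → 5.5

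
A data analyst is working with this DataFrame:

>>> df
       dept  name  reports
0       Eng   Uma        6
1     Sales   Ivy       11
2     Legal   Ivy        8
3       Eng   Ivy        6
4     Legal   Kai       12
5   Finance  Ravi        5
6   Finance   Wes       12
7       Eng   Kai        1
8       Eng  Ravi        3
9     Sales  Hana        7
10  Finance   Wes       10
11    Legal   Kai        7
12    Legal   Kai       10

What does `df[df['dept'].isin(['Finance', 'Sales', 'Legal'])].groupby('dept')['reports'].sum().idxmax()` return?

filter rows where dept in ['Finance', 'Sales', 'Legal']:
       dept  name  reports
1     Sales   Ivy       11
2     Legal   Ivy        8
4     Legal   Kai       12
5   Finance  Ravi        5
6   Finance   Wes       12
9     Sales  Hana        7
10  Finance   Wes       10
11    Legal   Kai        7
12    Legal   Kai       10
group by dept, sum of reports:
dept
Finance    27
Legal      37
Sales      18
Name: reports, dtype: int64
Reading off the label with the largest value, we get Legal.

Legal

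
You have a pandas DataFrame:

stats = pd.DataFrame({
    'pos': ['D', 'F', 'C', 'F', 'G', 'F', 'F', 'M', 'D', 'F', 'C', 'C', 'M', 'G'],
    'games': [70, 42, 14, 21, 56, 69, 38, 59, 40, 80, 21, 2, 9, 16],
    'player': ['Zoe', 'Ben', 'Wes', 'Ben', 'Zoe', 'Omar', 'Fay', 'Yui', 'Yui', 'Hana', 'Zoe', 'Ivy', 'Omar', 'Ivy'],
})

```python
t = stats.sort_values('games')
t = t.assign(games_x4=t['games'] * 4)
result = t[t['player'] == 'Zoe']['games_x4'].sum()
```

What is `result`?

588

sort by games:
   pos  games player
11   C      2    Ivy
12   M      9   Omar
2    C     14    Wes
13   G     16    Ivy
3    F     21    Ben
10   C     21    Zoe
6    F     38    Fay
8    D     40    Yui
1    F     42    Ben
4    G     56    Zoe
7    M     59    Yui
5    F     69   Omar
0    D     70    Zoe
9    F     80   Hana
add column games_x4 = t['games'] * 4:
   pos  games player  games_x4
11   C      2    Ivy         8
12   M      9   Omar        36
2    C     14    Wes        56
13   G     16    Ivy        64
3    F     21    Ben        84
10   C     21    Zoe        84
6    F     38    Fay       152
8    D     40    Yui       160
1    F     42    Ben       168
4    G     56    Zoe       224
7    M     59    Yui       236
5    F     69   Omar       276
0    D     70    Zoe       280
9    F     80   Hana       320
filter rows where player == 'Zoe':
   pos  games player  games_x4
10   C     21    Zoe        84
4    G     56    Zoe       224
0    D     70    Zoe       280
Taking the sum of column 'games_x4' gives 588.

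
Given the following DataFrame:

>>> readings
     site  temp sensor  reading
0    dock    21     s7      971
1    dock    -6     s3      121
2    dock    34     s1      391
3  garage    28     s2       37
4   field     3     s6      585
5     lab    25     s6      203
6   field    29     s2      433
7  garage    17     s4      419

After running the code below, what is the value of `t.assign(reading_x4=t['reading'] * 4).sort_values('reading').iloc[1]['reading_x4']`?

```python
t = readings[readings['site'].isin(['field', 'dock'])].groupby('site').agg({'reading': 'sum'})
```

filter rows where site in ['field', 'dock']:
    site  temp sensor  reading
0   dock    21     s7      971
1   dock    -6     s3      121
2   dock    34     s1      391
4  field     3     s6      585
6  field    29     s2      433
group by site, sum of reading:
       reading
site          
dock      1483
field     1018
add column reading_x4 = t['reading'] * 4:
       reading  reading_x4
site                      
dock      1483        5932
field     1018        4072
sort by reading:
       reading  reading_x4
site                      
field     1018        4072
dock      1483        5932
Taking the value at position 1, column 'reading_x4' gives 5932.

5932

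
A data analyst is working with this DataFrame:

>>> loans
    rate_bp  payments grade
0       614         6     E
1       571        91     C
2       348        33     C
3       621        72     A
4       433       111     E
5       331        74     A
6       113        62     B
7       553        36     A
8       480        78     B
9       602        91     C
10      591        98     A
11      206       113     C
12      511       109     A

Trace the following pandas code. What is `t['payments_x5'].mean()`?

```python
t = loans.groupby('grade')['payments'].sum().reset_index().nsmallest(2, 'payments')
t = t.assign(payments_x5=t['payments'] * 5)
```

group by grade, sum of payments:
grade
A    389
B    140
C    328
E    117
Name: payments, dtype: int64
reset_index():
  grade  payments
0     A       389
1     B       140
2     C       328
3     E       117
take 2 rows with smallest payments:
  grade  payments
3     E       117
1     B       140
add column payments_x5 = t['payments'] * 5:
  grade  payments  payments_x5
3     E       117          585
1     B       140          700

642.5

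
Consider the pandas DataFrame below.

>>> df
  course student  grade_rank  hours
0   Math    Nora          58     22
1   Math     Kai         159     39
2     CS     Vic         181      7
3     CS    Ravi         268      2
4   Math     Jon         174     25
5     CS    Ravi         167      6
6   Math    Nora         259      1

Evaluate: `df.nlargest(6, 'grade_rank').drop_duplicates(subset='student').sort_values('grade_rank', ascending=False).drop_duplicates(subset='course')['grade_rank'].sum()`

527

take 6 rows with largest grade_rank:
  course student  grade_rank  hours
3     CS    Ravi         268      2
6   Math    Nora         259      1
2     CS     Vic         181      7
4   Math     Jon         174     25
5     CS    Ravi         167      6
1   Math     Kai         159     39
drop duplicate student (keep=first):
  course student  grade_rank  hours
3     CS    Ravi         268      2
6   Math    Nora         259      1
2     CS     Vic         181      7
4   Math     Jon         174     25
1   Math     Kai         159     39
sort by grade_rank descending:
  course student  grade_rank  hours
3     CS    Ravi         268      2
6   Math    Nora         259      1
2     CS     Vic         181      7
4   Math     Jon         174     25
1   Math     Kai         159     39
drop duplicate course (keep=first):
  course student  grade_rank  hours
3     CS    Ravi         268      2
6   Math    Nora         259      1
Then the sum of column 'grade_rank': 527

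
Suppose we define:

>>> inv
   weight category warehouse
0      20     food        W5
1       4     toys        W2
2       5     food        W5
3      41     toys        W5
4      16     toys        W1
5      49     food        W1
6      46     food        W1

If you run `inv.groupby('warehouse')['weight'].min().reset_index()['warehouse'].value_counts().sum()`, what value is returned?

3

group by warehouse, min of weight:
warehouse
W1    16
W2     4
W5     5
Name: weight, dtype: int64
reset_index():
  warehouse  weight
0        W1      16
1        W2       4
2        W5       5
value_counts of warehouse:
warehouse
W1    1
W2    1
W5    1
Name: count, dtype: int64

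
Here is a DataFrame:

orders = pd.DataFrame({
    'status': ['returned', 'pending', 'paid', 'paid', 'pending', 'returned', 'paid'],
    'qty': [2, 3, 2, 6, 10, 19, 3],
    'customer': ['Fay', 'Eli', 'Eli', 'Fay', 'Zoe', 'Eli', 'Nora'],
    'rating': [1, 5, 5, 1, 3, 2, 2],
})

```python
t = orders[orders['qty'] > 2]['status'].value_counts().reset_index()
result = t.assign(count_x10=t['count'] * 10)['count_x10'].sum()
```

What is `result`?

filter rows where qty > 2:
     status  qty customer  rating
1   pending    3      Eli       5
3      paid    6      Fay       1
4   pending   10      Zoe       3
5  returned   19      Eli       2
6      paid    3     Nora       2
value_counts of status:
status
pending     2
paid        2
returned    1
Name: count, dtype: int64
reset_index():
     status  count
0   pending      2
1      paid      2
2  returned      1
add column count_x10 = t['count'] * 10:
     status  count  count_x10
0   pending      2         20
1      paid      2         20
2  returned      1         10
Reading off the sum of column 'count_x10', we get 50.

50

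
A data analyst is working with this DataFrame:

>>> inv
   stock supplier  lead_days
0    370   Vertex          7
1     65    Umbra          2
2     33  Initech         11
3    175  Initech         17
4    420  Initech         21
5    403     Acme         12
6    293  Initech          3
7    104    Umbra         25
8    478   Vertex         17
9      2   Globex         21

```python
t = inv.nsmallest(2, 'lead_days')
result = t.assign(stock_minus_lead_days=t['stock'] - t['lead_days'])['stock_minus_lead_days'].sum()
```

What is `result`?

353

take 2 rows with smallest lead_days:
   stock supplier  lead_days
1     65    Umbra          2
6    293  Initech          3
add column stock_minus_lead_days = t['stock'] - t['lead_days']:
   stock supplier  lead_days  stock_minus_lead_days
1     65    Umbra          2                     63
6    293  Initech          3                    290
Hence 353.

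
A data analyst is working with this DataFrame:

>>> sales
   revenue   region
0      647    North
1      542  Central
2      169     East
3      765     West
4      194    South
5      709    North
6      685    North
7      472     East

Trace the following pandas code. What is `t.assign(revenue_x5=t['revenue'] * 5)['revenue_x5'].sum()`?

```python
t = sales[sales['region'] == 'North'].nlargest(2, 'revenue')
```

6970

filter rows where region == 'North':
   revenue region
0      647  North
5      709  North
6      685  North
take 2 rows with largest revenue:
   revenue region
5      709  North
6      685  North
add column revenue_x5 = t['revenue'] * 5:
   revenue region  revenue_x5
5      709  North        3545
6      685  North        3425
Then the sum of column 'revenue_x5': 6970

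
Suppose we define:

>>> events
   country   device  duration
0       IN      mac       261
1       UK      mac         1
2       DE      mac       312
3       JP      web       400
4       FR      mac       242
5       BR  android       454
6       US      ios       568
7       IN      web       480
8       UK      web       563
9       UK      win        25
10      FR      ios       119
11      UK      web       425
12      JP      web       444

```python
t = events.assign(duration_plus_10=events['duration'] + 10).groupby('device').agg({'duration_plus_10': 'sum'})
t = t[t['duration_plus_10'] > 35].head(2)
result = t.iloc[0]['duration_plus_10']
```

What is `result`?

464

add column duration_plus_10 = events['duration'] + 10:
   country   device  duration  duration_plus_10
0       IN      mac       261               271
1       UK      mac         1                11
2       DE      mac       312               322
3       JP      web       400               410
4       FR      mac       242               252
5       BR  android       454               464
6       US      ios       568               578
7       IN      web       480               490
8       UK      web       563               573
9       UK      win        25                35
10      FR      ios       119               129
11      UK      web       425               435
12      JP      web       444               454
group by device, sum of duration_plus_10:
         duration_plus_10
device                   
android               464
ios                   707
mac                   856
web                  2362
win                    35
filter rows where duration_plus_10 > 35:
         duration_plus_10
device                   
android               464
ios                   707
mac                   856
web                  2362
take first 2 rows:
         duration_plus_10
device                   
android               464
ios                   707
Finally, value at position 0, column 'duration_plus_10' = 464.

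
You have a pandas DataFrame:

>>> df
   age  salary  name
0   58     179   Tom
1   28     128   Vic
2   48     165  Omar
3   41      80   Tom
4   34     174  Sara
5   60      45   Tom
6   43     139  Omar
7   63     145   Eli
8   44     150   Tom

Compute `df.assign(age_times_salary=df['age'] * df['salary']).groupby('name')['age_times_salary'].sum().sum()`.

55494

add column age_times_salary = df['age'] * df['salary']:
   age  salary  name  age_times_salary
0   58     179   Tom             10382
1   28     128   Vic              3584
2   48     165  Omar              7920
3   41      80   Tom              3280
4   34     174  Sara              5916
5   60      45   Tom              2700
6   43     139  Omar              5977
7   63     145   Eli              9135
8   44     150   Tom              6600
group by name, sum of age_times_salary:
name
Eli      9135
Omar    13897
Sara     5916
Tom     22962
Vic      3584
Name: age_times_salary, dtype: int64
Then the sum of the resulting series: 55494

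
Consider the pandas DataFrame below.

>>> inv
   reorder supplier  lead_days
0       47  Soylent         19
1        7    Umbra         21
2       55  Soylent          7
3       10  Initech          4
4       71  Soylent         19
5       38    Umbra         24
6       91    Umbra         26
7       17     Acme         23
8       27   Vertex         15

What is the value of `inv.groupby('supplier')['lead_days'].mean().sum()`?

group by supplier, mean of lead_days:
supplier
Acme       23.000000
Initech     4.000000
Soylent    15.000000
Umbra      23.666667
Vertex     15.000000
Name: lead_days, dtype: float64
Reading off the sum of the resulting series, we get 80.6666666667.

80.6666666667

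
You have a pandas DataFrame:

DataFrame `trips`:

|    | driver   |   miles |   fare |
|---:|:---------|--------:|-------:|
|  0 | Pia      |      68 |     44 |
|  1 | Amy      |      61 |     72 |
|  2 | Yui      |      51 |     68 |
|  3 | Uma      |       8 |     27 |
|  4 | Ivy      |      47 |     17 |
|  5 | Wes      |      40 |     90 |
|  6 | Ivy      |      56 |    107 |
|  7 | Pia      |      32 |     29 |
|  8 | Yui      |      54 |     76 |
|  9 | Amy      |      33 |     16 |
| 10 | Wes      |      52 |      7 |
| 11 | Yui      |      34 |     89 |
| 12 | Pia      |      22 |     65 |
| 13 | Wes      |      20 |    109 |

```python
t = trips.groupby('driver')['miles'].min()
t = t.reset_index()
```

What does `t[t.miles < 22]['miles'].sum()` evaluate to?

28

group by driver, min of miles:
driver
Amy    33
Ivy    47
Pia    22
Uma     8
Wes    20
Yui    34
Name: miles, dtype: int64
reset_index():
  driver  miles
0    Amy     33
1    Ivy     47
2    Pia     22
3    Uma      8
4    Wes     20
5    Yui     34
filter rows where miles < 22:
  driver  miles
3    Uma      8
4    Wes     20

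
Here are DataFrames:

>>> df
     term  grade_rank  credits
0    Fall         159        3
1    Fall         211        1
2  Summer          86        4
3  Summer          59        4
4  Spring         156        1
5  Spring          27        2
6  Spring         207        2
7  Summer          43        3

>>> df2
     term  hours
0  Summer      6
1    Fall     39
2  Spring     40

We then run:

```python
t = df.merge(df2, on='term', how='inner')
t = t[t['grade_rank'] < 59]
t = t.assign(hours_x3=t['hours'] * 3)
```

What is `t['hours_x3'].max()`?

merge on 'term' (how='inner') → 8 rows:
     term  grade_rank  credits  hours
0    Fall         159        3     39
1    Fall         211        1     39
2  Summer          86        4      6
3  Summer          59        4      6
4  Spring         156        1     40
5  Spring          27        2     40
6  Spring         207        2     40
7  Summer          43        3      6
filter rows where grade_rank < 59:
     term  grade_rank  credits  hours
5  Spring          27        2     40
7  Summer          43        3      6
add column hours_x3 = t['hours'] * 3:
     term  grade_rank  credits  hours  hours_x3
5  Spring          27        2     40       120
7  Summer          43        3      6        18
Reading off the max of column 'hours_x3', we get 120.

120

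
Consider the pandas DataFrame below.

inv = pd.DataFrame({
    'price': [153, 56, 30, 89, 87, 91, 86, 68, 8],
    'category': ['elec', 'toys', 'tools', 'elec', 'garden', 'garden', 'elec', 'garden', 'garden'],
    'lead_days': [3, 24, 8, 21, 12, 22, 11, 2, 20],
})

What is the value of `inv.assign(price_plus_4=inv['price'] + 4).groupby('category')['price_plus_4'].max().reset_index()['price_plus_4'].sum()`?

346

add column price_plus_4 = inv['price'] + 4:
   price category  lead_days  price_plus_4
0    153     elec          3           157
1     56     toys         24            60
2     30    tools          8            34
3     89     elec         21            93
4     87   garden         12            91
5     91   garden         22            95
6     86     elec         11            90
7     68   garden          2            72
8      8   garden         20            12
group by category, max of price_plus_4:
category
elec      157
garden     95
tools      34
toys       60
Name: price_plus_4, dtype: int64
reset_index():
  category  price_plus_4
0     elec           157
1   garden            95
2    tools            34
3     toys            60
The sum of column 'price_plus_4' is 346.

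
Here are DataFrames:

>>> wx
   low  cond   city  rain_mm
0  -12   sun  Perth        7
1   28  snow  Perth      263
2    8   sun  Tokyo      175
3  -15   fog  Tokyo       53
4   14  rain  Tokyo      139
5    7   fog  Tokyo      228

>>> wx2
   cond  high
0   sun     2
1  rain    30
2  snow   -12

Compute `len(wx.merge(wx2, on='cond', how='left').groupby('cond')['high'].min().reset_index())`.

merge on 'cond' (how='left') → 6 rows:
   low  cond   city  rain_mm  high
0  -12   sun  Perth        7   2.0
1   28  snow  Perth      263 -12.0
2    8   sun  Tokyo      175   2.0
3  -15   fog  Tokyo       53   NaN
4   14  rain  Tokyo      139  30.0
5    7   fog  Tokyo      228   NaN
group by cond, min of high:
cond
fog      NaN
rain    30.0
snow   -12.0
sun      2.0
Name: high, dtype: float64
reset_index():
   cond  high
0   fog   NaN
1  rain  30.0
2  snow -12.0
3   sun   2.0
Hence 4.

4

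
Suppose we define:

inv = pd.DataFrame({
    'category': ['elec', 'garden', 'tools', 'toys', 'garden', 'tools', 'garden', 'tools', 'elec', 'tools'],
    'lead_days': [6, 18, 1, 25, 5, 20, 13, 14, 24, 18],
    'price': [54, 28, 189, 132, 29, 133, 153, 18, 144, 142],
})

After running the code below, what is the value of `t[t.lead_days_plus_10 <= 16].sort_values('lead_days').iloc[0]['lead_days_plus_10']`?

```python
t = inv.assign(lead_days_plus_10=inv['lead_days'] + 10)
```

add column lead_days_plus_10 = inv['lead_days'] + 10:
  category  lead_days  price  lead_days_plus_10
0     elec          6     54                 16
1   garden         18     28                 28
2    tools          1    189                 11
3     toys         25    132                 35
4   garden          5     29                 15
5    tools         20    133                 30
6   garden         13    153                 23
7    tools         14     18                 24
8     elec         24    144                 34
9    tools         18    142                 28
filter rows where lead_days_plus_10 <= 16:
  category  lead_days  price  lead_days_plus_10
0     elec          6     54                 16
2    tools          1    189                 11
4   garden          5     29                 15
sort by lead_days:
  category  lead_days  price  lead_days_plus_10
2    tools          1    189                 11
4   garden          5     29                 15
0     elec          6     54                 16
Finally, value at position 0, column 'lead_days_plus_10' = 11.

11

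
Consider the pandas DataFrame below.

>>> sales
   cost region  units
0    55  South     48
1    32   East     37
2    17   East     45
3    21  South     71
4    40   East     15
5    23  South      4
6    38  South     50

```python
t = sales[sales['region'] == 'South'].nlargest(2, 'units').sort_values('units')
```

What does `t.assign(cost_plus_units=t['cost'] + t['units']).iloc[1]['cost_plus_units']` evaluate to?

92

filter rows where region == 'South':
   cost region  units
0    55  South     48
3    21  South     71
5    23  South      4
6    38  South     50
take 2 rows with largest units:
   cost region  units
3    21  South     71
6    38  South     50
sort by units:
   cost region  units
6    38  South     50
3    21  South     71
add column cost_plus_units = t['cost'] + t['units']:
   cost region  units  cost_plus_units
6    38  South     50               88
3    21  South     71               92
So iloc[1]['cost_plus_units'] = 92.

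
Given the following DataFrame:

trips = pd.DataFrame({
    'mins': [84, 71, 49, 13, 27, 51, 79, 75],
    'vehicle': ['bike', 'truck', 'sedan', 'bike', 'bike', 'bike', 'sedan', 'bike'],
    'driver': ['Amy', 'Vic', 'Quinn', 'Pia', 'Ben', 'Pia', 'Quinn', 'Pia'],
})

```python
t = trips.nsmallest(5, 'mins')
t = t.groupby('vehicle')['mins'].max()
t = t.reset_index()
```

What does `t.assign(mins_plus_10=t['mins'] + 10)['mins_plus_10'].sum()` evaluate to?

take 5 rows with smallest mins:
   mins vehicle driver
3    13    bike    Pia
4    27    bike    Ben
2    49   sedan  Quinn
5    51    bike    Pia
1    71   truck    Vic
group by vehicle, max of mins:
vehicle
bike     51
sedan    49
truck    71
Name: mins, dtype: int64
reset_index():
  vehicle  mins
0    bike    51
1   sedan    49
2   truck    71
add column mins_plus_10 = t['mins'] + 10:
  vehicle  mins  mins_plus_10
0    bike    51            61
1   sedan    49            59
2   truck    71            81
The sum of column 'mins_plus_10' is 201.

201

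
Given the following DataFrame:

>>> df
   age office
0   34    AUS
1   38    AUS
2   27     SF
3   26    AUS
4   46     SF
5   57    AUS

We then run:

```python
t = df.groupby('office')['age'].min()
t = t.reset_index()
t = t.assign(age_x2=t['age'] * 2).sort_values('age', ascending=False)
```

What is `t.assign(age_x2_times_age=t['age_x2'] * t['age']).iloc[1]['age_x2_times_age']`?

group by office, min of age:
office
AUS    26
SF     27
Name: age, dtype: int64
reset_index():
  office  age
0    AUS   26
1     SF   27
add column age_x2 = t['age'] * 2:
  office  age  age_x2
0    AUS   26      52
1     SF   27      54
sort by age descending:
  office  age  age_x2
1     SF   27      54
0    AUS   26      52
add column age_x2_times_age = t['age_x2'] * t['age']:
  office  age  age_x2  age_x2_times_age
1     SF   27      54              1458
0    AUS   26      52              1352
Hence 1352.

1352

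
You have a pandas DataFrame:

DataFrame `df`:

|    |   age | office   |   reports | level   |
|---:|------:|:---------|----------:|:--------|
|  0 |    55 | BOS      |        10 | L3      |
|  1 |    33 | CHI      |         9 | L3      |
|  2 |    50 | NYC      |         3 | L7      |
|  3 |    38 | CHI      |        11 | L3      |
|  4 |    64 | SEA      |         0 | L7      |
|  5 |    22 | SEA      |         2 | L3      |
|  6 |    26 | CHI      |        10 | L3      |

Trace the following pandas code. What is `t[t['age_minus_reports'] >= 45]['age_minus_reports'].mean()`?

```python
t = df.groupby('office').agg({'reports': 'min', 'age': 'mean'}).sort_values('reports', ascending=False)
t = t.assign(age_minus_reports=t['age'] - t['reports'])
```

group by office: min(reports), mean(age):
        reports        age
office                    
BOS          10  55.000000
CHI           9  32.333333
NYC           3  50.000000
SEA           0  43.000000
sort by reports descending:
        reports        age
office                    
BOS          10  55.000000
CHI           9  32.333333
NYC           3  50.000000
SEA           0  43.000000
add column age_minus_reports = t['age'] - t['reports']:
        reports        age  age_minus_reports
office                                       
BOS          10  55.000000          45.000000
CHI           9  32.333333          23.333333
NYC           3  50.000000          47.000000
SEA           0  43.000000          43.000000
filter rows where age_minus_reports >= 45:
        reports   age  age_minus_reports
office                                  
BOS          10  55.0               45.0
NYC           3  50.0               47.0
Finally, mean of column 'age_minus_reports' = 46.0.

46.0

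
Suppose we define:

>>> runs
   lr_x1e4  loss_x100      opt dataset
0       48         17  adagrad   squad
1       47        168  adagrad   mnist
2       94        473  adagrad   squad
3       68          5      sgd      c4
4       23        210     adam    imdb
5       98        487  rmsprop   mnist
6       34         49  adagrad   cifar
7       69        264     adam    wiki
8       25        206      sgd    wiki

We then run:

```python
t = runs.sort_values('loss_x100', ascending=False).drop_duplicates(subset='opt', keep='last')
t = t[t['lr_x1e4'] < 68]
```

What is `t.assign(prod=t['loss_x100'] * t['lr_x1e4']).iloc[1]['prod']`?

816

sort by loss_x100 descending:
   lr_x1e4  loss_x100      opt dataset
5       98        487  rmsprop   mnist
2       94        473  adagrad   squad
7       69        264     adam    wiki
4       23        210     adam    imdb
8       25        206      sgd    wiki
1       47        168  adagrad   mnist
6       34         49  adagrad   cifar
0       48         17  adagrad   squad
3       68          5      sgd      c4
drop duplicate opt (keep=last):
   lr_x1e4  loss_x100      opt dataset
5       98        487  rmsprop   mnist
4       23        210     adam    imdb
0       48         17  adagrad   squad
3       68          5      sgd      c4
filter rows where lr_x1e4 < 68:
   lr_x1e4  loss_x100      opt dataset
4       23        210     adam    imdb
0       48         17  adagrad   squad
add column prod = t['loss_x100'] * t['lr_x1e4']:
   lr_x1e4  loss_x100      opt dataset  prod
4       23        210     adam    imdb  4830
0       48         17  adagrad   squad   816
Finally, value at position 1, column 'prod' = 816.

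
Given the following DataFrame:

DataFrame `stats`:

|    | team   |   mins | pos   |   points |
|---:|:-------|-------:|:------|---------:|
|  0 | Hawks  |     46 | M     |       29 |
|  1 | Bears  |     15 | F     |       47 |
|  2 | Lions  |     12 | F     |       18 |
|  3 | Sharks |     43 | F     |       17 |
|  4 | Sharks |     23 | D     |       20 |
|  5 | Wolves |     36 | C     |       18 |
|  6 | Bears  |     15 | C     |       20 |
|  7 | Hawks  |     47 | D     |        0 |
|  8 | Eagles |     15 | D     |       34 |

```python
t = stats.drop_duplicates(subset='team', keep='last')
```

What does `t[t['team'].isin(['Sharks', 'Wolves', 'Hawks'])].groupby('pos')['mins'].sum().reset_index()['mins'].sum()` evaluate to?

106

drop duplicate team (keep=last):
     team  mins pos  points
2   Lions    12   F      18
4  Sharks    23   D      20
5  Wolves    36   C      18
6   Bears    15   C      20
7   Hawks    47   D       0
8  Eagles    15   D      34
filter rows where team in ['Sharks', 'Wolves', 'Hawks']:
     team  mins pos  points
4  Sharks    23   D      20
5  Wolves    36   C      18
7   Hawks    47   D       0
group by pos, sum of mins:
pos
C    36
D    70
Name: mins, dtype: int64
reset_index():
  pos  mins
0   C    36
1   D    70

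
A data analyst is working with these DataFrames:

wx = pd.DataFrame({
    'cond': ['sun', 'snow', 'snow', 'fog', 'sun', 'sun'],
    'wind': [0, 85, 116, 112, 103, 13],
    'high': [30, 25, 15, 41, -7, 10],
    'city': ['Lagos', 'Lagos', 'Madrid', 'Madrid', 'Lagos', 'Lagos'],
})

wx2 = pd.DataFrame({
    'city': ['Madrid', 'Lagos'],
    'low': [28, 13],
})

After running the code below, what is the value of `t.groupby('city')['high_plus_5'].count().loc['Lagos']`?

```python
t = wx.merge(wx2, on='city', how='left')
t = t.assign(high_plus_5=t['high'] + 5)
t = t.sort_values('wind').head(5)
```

4

merge on 'city' (how='left') → 6 rows:
   cond  wind  high    city  low
0   sun     0    30   Lagos   13
1  snow    85    25   Lagos   13
2  snow   116    15  Madrid   28
3   fog   112    41  Madrid   28
4   sun   103    -7   Lagos   13
5   sun    13    10   Lagos   13
add column high_plus_5 = t['high'] + 5:
   cond  wind  high    city  low  high_plus_5
0   sun     0    30   Lagos   13           35
1  snow    85    25   Lagos   13           30
2  snow   116    15  Madrid   28           20
3   fog   112    41  Madrid   28           46
4   sun   103    -7   Lagos   13           -2
5   sun    13    10   Lagos   13           15
sort by wind:
   cond  wind  high    city  low  high_plus_5
0   sun     0    30   Lagos   13           35
5   sun    13    10   Lagos   13           15
1  snow    85    25   Lagos   13           30
4   sun   103    -7   Lagos   13           -2
3   fog   112    41  Madrid   28           46
2  snow   116    15  Madrid   28           20
take first 5 rows:
   cond  wind  high    city  low  high_plus_5
0   sun     0    30   Lagos   13           35
5   sun    13    10   Lagos   13           15
1  snow    85    25   Lagos   13           30
4   sun   103    -7   Lagos   13           -2
3   fog   112    41  Madrid   28           46
group by city, count of high_plus_5:
city
Lagos     4
Madrid    1
Name: high_plus_5, dtype: int64
So loc['Lagos'] = 4.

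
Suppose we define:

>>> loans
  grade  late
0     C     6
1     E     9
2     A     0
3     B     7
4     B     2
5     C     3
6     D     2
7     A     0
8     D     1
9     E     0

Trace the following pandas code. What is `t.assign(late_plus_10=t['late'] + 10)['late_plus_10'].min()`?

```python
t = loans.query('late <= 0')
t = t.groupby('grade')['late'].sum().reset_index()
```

10

filter rows where late <= 0:
  grade  late
2     A     0
7     A     0
9     E     0
group by grade, sum of late:
grade
A    0
E    0
Name: late, dtype: int64
reset_index():
  grade  late
0     A     0
1     E     0
add column late_plus_10 = t['late'] + 10:
  grade  late  late_plus_10
0     A     0            10
1     E     0            10
min of column 'late_plus_10' → 10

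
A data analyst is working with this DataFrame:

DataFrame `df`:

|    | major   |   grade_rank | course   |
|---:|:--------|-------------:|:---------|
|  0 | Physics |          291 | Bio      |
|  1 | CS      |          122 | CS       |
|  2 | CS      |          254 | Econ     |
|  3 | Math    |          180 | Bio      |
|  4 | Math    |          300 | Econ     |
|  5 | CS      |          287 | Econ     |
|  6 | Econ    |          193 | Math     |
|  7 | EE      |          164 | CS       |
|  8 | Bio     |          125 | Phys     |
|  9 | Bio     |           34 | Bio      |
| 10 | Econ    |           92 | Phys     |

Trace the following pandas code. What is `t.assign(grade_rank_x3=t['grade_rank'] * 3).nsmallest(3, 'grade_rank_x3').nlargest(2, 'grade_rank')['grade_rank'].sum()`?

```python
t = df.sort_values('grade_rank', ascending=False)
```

214

sort by grade_rank descending:
      major  grade_rank course
4      Math         300   Econ
0   Physics         291    Bio
5        CS         287   Econ
2        CS         254   Econ
6      Econ         193   Math
3      Math         180    Bio
7        EE         164     CS
8       Bio         125   Phys
1        CS         122     CS
10     Econ          92   Phys
9       Bio          34    Bio
add column grade_rank_x3 = t['grade_rank'] * 3:
      major  grade_rank course  grade_rank_x3
4      Math         300   Econ            900
0   Physics         291    Bio            873
5        CS         287   Econ            861
2        CS         254   Econ            762
6      Econ         193   Math            579
3      Math         180    Bio            540
7        EE         164     CS            492
8       Bio         125   Phys            375
1        CS         122     CS            366
10     Econ          92   Phys            276
9       Bio          34    Bio            102
take 3 rows with smallest grade_rank_x3:
   major  grade_rank course  grade_rank_x3
9    Bio          34    Bio            102
10  Econ          92   Phys            276
1     CS         122     CS            366
take 2 rows with largest grade_rank:
   major  grade_rank course  grade_rank_x3
1     CS         122     CS            366
10  Econ          92   Phys            276
Taking the sum of column 'grade_rank' gives 214.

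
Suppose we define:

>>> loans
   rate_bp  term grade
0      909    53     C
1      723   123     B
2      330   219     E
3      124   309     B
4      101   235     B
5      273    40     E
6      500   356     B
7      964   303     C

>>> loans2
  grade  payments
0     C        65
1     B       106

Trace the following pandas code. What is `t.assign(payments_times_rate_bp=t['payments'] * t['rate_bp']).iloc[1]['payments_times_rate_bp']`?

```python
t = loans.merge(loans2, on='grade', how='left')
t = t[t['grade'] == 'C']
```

merge on 'grade' (how='left') → 8 rows:
   rate_bp  term grade  payments
0      909    53     C      65.0
1      723   123     B     106.0
2      330   219     E       NaN
3      124   309     B     106.0
4      101   235     B     106.0
5      273    40     E       NaN
6      500   356     B     106.0
7      964   303     C      65.0
filter rows where grade == 'C':
   rate_bp  term grade  payments
0      909    53     C      65.0
7      964   303     C      65.0
add column payments_times_rate_bp = t['payments'] * t['rate_bp']:
   rate_bp  term grade  payments  payments_times_rate_bp
0      909    53     C      65.0                 59085.0
7      964   303     C      65.0                 62660.0

62660.0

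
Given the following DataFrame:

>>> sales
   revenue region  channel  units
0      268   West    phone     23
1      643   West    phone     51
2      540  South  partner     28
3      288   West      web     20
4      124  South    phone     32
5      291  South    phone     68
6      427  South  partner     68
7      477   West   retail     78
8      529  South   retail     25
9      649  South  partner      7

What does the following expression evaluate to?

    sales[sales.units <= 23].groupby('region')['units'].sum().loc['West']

43

filter rows where units <= 23:
   revenue region  channel  units
0      268   West    phone     23
3      288   West      web     20
9      649  South  partner      7
group by region, sum of units:
region
South     7
West     43
Name: units, dtype: int64
Finally, value at index 'West' = 43.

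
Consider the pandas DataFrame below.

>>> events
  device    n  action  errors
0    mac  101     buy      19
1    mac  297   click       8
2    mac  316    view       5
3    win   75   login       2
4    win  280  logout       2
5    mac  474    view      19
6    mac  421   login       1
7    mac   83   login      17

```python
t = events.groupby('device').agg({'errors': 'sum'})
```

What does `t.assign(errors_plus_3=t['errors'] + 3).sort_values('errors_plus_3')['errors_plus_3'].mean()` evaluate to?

39.5

group by device, sum of errors:
        errors
device        
mac         69
win          4
add column errors_plus_3 = t['errors'] + 3:
        errors  errors_plus_3
device                       
mac         69             72
win          4              7
sort by errors_plus_3:
        errors  errors_plus_3
device                       
win          4              7
mac         69             72
Then the mean of column 'errors_plus_3': 39.5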